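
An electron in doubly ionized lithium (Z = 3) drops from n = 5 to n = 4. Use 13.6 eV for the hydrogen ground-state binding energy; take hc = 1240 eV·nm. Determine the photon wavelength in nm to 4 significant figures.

For Z = 3 the level energies scale as Z², so the effective Rydberg energy is 13.6 × 9 = 122.4 eV.
ΔE = 122.4 × (1/4² − 1/5²) = 122.4 × 0.02250 = 2.754 eV.
λ = hc/ΔE = 1240 / 2.754 = 450.3 nm.

450.3 nm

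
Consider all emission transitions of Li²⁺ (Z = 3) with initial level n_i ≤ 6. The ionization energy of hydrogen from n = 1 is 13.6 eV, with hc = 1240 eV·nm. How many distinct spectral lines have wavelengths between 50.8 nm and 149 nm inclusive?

4

Enumerate all n_i → n_f pairs with 1 ≤ n_f < n_i ≤ 6 and compute λ = 1240 / [13.6·9·(1/n_f² − 1/n_i²)].
Lines falling in [50.8, 149] nm: 4→2 (54.03 nm), 3→2 (72.94 nm), 6→3 (121.6 nm), 5→3 (142.5 nm).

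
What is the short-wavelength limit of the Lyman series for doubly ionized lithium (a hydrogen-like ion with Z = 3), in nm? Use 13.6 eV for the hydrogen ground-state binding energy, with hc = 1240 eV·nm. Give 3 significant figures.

10.1 nm

The Lyman series has lower level n_f = 1; the series limit corresponds to n_i → ∞.
ΔE_max = 13.6 × 9 / 1² = 122.4 eV.
λ_min = 1240 / 122.4 = 10.1 nm.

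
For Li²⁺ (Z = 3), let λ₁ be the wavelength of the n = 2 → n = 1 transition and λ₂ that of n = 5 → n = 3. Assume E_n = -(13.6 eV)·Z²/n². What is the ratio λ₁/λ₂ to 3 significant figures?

0.0948

λ ∝ 1/ΔE ∝ 1/(1/n_f² − 1/n_i²), and the Z² and hc factors cancel in the ratio.
λ₁/λ₂ = (1/3² − 1/5²)/(1/1² − 1/2²) = 0.07111/0.7500 = 0.0948.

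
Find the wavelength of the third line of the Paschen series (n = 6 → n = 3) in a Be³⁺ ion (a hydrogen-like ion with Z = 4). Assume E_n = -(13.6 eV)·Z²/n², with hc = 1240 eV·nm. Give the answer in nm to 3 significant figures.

68.4 nm

The Paschen series terminates on n_f = 3; the third line has n_i = 3+3 = 6.
ΔE = 217.6 × (1/3² − 1/6²) = 18.13 eV.
λ = 1240 / 18.13 = 68.4 nm.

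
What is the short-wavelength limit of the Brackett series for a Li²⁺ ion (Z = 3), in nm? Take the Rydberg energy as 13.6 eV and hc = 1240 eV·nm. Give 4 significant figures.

The Brackett series has lower level n_f = 4; the series limit corresponds to n_i → ∞.
ΔE_max = 13.6 × 9 / 4² = 7.650 eV.
λ_min = 1240 / 7.650 = 162.1 nm.

162.1 nm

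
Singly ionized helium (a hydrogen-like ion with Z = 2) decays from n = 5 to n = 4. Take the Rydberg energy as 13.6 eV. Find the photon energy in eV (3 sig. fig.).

1.22 eV

The Bohr energies scale as Z², so for Z = 2: E_n = −54.40/n² eV.
E_5 = −54.40/25 = −2.176 eV and E_4 = −54.40/16 = −3.400 eV.
The photon energy is |E_5 − E_4| = 1.22 eV.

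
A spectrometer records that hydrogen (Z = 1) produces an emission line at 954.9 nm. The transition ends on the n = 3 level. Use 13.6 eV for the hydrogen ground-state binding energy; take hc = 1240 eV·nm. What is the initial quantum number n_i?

The photon energy is ΔE = hc/λ = 1240 / 954.9 = 1.299 eV.
With Z = 1, ΔE = 13.60 × (1/n_f² − 1/n_i²), so 1/n_f² − 1/n_i² = 0.09548.
With n_f = 3: 1/n_i² = 1/9 − 0.09548 = 0.01563, so n_i ≈ 8.00.

n_i = 8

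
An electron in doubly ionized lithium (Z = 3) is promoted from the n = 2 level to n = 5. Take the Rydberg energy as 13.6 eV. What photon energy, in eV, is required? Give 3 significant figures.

The Bohr energies scale as Z², so for Z = 3: E_n = −122.4/n² eV.
E_5 = −122.4/25 = −4.896 eV and E_2 = −122.4/4 = −30.60 eV.
The photon energy is |E_5 − E_2| = 25.7 eV.

25.7 eV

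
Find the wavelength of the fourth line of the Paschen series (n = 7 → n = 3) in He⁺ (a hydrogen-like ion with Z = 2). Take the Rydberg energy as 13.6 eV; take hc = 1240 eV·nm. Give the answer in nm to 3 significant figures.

251 nm

The Paschen series terminates on n_f = 3; the fourth line has n_i = 3+4 = 7.
ΔE = 54.40 × (1/3² − 1/7²) = 4.934 eV.
λ = 1240 / 4.934 = 251 nm.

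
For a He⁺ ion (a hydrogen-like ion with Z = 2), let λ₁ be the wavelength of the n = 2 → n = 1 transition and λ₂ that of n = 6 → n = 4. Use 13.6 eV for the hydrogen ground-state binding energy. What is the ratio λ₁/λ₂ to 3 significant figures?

0.0463

λ ∝ 1/ΔE ∝ 1/(1/n_f² − 1/n_i²), and the Z² and hc factors cancel in the ratio.
λ₁/λ₂ = (1/4² − 1/6²)/(1/1² − 1/2²) = 0.03472/0.7500 = 0.0463.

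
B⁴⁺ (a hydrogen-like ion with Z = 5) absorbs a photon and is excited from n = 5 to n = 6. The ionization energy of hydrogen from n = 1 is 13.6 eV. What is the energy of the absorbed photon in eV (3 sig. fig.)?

4.16 eV

The Bohr energies scale as Z², so for Z = 5: E_n = −340.0/n² eV.
E_6 = −340.0/36 = −9.444 eV and E_5 = −340.0/25 = −13.60 eV.
The photon energy is |E_6 − E_5| = 4.16 eV.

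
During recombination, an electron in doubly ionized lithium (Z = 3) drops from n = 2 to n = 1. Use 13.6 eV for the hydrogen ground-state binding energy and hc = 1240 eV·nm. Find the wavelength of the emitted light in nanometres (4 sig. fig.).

13.51 nm

For Z = 3 the level energies scale as Z², so the effective Rydberg energy is 13.6 × 9 = 122.4 eV.
ΔE = 122.4 × (1/1² − 1/2²) = 122.4 × 0.7500 = 91.80 eV.
λ = hc/ΔE = 1240 / 91.80 = 13.51 nm.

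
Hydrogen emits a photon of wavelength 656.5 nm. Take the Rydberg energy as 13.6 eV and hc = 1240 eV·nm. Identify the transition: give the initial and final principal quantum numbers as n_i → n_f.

n_i = 3, n_f = 2

The photon energy is ΔE = hc/λ = 1240 / 656.5 = 1.889 eV.
With Z = 1, ΔE = 13.60 × (1/n_f² − 1/n_i²), so 1/n_f² − 1/n_i² = 0.1389.
Trying n_f = 2 gives 1/n_i² = 0.1111, i.e. n_i ≈ 3; this pair matches.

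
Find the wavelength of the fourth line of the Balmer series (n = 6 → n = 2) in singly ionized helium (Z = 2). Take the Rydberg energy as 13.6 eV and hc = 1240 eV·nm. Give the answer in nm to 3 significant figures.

103 nm

The Balmer series terminates on n_f = 2; the fourth line has n_i = 2+4 = 6.
ΔE = 54.40 × (1/2² − 1/6²) = 12.09 eV.
λ = 1240 / 12.09 = 103 nm.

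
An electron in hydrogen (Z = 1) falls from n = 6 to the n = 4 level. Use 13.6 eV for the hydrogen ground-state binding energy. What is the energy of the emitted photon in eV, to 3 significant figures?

0.472 eV

E_6 = −13.60/36 = −0.3778 eV and E_4 = −13.60/16 = −0.8500 eV.
The photon energy is |E_6 − E_4| = 0.472 eV.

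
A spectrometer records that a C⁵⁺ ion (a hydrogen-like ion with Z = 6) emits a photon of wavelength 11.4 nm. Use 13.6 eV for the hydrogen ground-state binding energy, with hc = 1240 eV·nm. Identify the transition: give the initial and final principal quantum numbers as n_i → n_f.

The photon energy is ΔE = hc/λ = 1240 / 11.4 = 108.8 eV.
With Z = 6, ΔE = 489.6 × (1/n_f² − 1/n_i²), so 1/n_f² − 1/n_i² = 0.2222.
Trying n_f = 2 gives 1/n_i² = 0.02784, i.e. n_i ≈ 6; this pair matches.

n_i = 6, n_f = 2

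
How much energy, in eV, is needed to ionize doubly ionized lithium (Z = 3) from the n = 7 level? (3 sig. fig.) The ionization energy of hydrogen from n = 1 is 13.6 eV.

2.50 eV

E_n = −13.6 Z²/n² = −122.4/n² eV for Z = 3.
E_7 = −122.4/49 = −2.50 eV, so ionization (to E = 0) requires 2.50 eV.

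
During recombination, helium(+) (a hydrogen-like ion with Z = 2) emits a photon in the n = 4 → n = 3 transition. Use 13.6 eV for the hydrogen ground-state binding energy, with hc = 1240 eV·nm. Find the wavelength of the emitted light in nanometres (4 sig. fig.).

For Z = 2 the level energies scale as Z², so the effective Rydberg energy is 13.6 × 4 = 54.40 eV.
ΔE = 54.40 × (1/3² − 1/4²) = 54.40 × 0.04861 = 2.644 eV.
λ = hc/ΔE = 1240 / 2.644 = 468.9 nm.

468.9 nm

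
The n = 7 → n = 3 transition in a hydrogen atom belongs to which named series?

The series is set by the lower level: n_f = 3 is the Paschen series.

Paschen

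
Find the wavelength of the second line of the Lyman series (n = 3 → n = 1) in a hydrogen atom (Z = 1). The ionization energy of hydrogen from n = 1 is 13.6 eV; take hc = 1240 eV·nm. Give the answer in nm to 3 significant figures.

103 nm

The Lyman series terminates on n_f = 1; the second line has n_i = 1+2 = 3.
ΔE = 13.60 × (1/1² − 1/3²) = 12.09 eV.
λ = 1240 / 12.09 = 103 nm.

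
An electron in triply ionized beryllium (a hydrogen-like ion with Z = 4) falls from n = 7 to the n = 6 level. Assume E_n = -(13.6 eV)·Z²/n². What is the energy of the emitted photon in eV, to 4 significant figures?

1.604 eV

The Bohr energies scale as Z², so for Z = 4: E_n = −217.6/n² eV.
E_7 = −217.6/49 = −4.441 eV and E_6 = −217.6/36 = −6.044 eV.
The photon energy is |E_7 − E_6| = 1.604 eV.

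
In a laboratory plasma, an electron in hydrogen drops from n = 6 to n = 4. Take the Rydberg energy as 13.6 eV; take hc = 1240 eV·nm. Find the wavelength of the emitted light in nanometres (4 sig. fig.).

2626 nm

ΔE = 13.60 × (1/4² − 1/6²) = 13.60 × 0.03472 = 0.4722 eV.
λ = hc/ΔE = 1240 / 0.4722 = 2626 nm.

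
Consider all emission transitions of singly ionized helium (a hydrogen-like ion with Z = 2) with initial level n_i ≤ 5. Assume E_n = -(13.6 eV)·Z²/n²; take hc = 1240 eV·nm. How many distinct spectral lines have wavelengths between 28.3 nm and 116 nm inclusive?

2

Enumerate all n_i → n_f pairs with 1 ≤ n_f < n_i ≤ 5 and compute λ = 1240 / [13.6·4·(1/n_f² − 1/n_i²)].
Lines falling in [28.3, 116] nm: 2→1 (30.39 nm), 5→2 (108.5 nm).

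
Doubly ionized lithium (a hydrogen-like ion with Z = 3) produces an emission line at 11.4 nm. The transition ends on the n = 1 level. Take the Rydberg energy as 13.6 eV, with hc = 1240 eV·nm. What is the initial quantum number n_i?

n_i = 3

The photon energy is ΔE = hc/λ = 1240 / 11.4 = 108.8 eV.
With Z = 3, ΔE = 122.4 × (1/n_f² − 1/n_i²), so 1/n_f² − 1/n_i² = 0.8887.
With n_f = 1: 1/n_i² = 1/1 − 0.8887 = 0.1113, so n_i ≈ 3.00.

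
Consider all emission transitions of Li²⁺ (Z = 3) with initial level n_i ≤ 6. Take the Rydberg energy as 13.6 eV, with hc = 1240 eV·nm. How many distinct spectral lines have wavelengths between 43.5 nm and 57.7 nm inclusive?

Enumerate all n_i → n_f pairs with 1 ≤ n_f < n_i ≤ 6 and compute λ = 1240 / [13.6·9·(1/n_f² − 1/n_i²)].
Lines falling in [43.5, 57.7] nm: 6→2 (45.59 nm), 5→2 (48.24 nm), 4→2 (54.03 nm).

3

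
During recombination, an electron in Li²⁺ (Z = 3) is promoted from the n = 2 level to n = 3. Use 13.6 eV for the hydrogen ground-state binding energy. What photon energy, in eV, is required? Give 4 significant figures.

The Bohr energies scale as Z², so for Z = 3: E_n = −122.4/n² eV.
E_3 = −122.4/9 = −13.60 eV and E_2 = −122.4/4 = −30.60 eV.
The photon energy is |E_3 − E_2| = 17.00 eV.

17.00 eV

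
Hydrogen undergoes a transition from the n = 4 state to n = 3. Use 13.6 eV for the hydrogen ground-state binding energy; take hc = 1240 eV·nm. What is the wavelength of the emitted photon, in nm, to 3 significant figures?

ΔE = 13.60 × (1/3² − 1/4²) = 13.60 × 0.04861 = 0.6611 eV.
λ = hc/ΔE = 1240 / 0.6611 = 1880 nm.

1880 nm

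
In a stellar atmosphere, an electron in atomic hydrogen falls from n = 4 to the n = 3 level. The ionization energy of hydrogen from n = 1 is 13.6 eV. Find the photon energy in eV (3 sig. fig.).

0.661 eV

E_4 = −13.60/16 = −0.8500 eV and E_3 = −13.60/9 = −1.511 eV.
The photon energy is |E_4 − E_3| = 0.661 eV.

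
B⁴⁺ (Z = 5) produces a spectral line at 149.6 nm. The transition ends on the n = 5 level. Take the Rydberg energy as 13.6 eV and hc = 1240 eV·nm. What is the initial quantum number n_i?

n_i = 8

The photon energy is ΔE = hc/λ = 1240 / 149.6 = 8.289 eV.
With Z = 5, ΔE = 340.0 × (1/n_f² − 1/n_i²), so 1/n_f² − 1/n_i² = 0.02438.
With n_f = 5: 1/n_i² = 1/25 − 0.02438 = 0.01562, so n_i ≈ 8.00.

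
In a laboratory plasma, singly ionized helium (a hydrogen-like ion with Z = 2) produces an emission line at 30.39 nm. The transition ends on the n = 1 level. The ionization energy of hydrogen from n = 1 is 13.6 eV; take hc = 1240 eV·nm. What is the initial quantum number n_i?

n_i = 2

The photon energy is ΔE = hc/λ = 1240 / 30.39 = 40.80 eV.
With Z = 2, ΔE = 54.40 × (1/n_f² − 1/n_i²), so 1/n_f² − 1/n_i² = 0.7501.
With n_f = 1: 1/n_i² = 1/1 − 0.7501 = 0.2499, so n_i ≈ 2.00.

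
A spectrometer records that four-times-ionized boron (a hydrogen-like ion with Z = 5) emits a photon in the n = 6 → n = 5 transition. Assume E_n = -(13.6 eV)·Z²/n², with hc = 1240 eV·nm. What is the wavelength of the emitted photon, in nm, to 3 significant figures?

For Z = 5 the level energies scale as Z², so the effective Rydberg energy is 13.6 × 25 = 340.0 eV.
ΔE = 340.0 × (1/5² − 1/6²) = 340.0 × 0.01222 = 4.156 eV.
λ = hc/ΔE = 1240 / 4.156 = 298 nm.

298 nm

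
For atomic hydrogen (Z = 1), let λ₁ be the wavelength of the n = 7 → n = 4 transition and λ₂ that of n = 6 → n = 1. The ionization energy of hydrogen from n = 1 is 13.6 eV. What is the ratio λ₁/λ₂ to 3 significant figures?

λ ∝ 1/ΔE ∝ 1/(1/n_f² − 1/n_i²), and the Z² and hc factors cancel in the ratio.
λ₁/λ₂ = (1/1² − 1/6²)/(1/4² − 1/7²) = 0.9722/0.04209 = 23.1.

23.1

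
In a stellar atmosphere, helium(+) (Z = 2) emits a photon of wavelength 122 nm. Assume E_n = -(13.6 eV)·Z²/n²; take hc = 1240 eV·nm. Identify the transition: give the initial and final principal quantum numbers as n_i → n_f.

n_i = 4, n_f = 2

The photon energy is ΔE = hc/λ = 1240 / 122 = 10.16 eV.
With Z = 2, ΔE = 54.40 × (1/n_f² − 1/n_i²), so 1/n_f² − 1/n_i² = 0.1868.
Trying n_f = 2 gives 1/n_i² = 0.06316, i.e. n_i ≈ 4; this pair matches.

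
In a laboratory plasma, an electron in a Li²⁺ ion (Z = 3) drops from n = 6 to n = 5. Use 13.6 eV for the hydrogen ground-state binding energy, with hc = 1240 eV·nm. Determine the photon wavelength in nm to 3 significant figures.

For Z = 3 the level energies scale as Z², so the effective Rydberg energy is 13.6 × 9 = 122.4 eV.
ΔE = 122.4 × (1/5² − 1/6²) = 122.4 × 0.01222 = 1.496 eV.
λ = hc/ΔE = 1240 / 1.496 = 829 nm.

829 nm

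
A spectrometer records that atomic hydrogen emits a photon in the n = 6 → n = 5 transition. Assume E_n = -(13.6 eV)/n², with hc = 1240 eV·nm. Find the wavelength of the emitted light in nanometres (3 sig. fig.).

ΔE = 13.60 × (1/5² − 1/6²) = 13.60 × 0.01222 = 0.1662 eV.
λ = hc/ΔE = 1240 / 0.1662 = 7460 nm.

7460 nm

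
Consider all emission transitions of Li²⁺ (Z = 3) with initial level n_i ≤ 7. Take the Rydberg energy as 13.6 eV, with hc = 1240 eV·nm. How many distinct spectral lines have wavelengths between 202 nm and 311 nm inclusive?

3

Enumerate all n_i → n_f pairs with 1 ≤ n_f < n_i ≤ 7 and compute λ = 1240 / [13.6·9·(1/n_f² − 1/n_i²)].
Lines falling in [202, 311] nm: 4→3 (208.4 nm), 7→4 (240.7 nm), 6→4 (291.8 nm).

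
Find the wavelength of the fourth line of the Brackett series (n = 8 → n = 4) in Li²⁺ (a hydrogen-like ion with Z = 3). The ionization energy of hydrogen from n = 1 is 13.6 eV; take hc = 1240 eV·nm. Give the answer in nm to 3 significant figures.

The Brackett series terminates on n_f = 4; the fourth line has n_i = 4+4 = 8.
ΔE = 122.4 × (1/4² − 1/8²) = 5.738 eV.
λ = 1240 / 5.738 = 216 nm.

216 nm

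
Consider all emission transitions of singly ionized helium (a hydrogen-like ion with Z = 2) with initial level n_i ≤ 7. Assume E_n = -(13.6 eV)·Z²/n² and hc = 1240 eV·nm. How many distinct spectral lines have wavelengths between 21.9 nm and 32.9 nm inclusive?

6

Enumerate all n_i → n_f pairs with 1 ≤ n_f < n_i ≤ 7 and compute λ = 1240 / [13.6·4·(1/n_f² − 1/n_i²)].
Lines falling in [21.9, 32.9] nm: 7→1 (23.27 nm), 6→1 (23.45 nm), 5→1 (23.74 nm), 4→1 (24.31 nm), 3→1 (25.64 nm), 2→1 (30.39 nm).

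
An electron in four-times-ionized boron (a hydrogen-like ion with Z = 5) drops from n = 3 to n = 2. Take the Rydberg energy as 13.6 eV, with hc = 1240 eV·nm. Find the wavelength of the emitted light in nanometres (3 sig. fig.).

26.3 nm

For Z = 5 the level energies scale as Z², so the effective Rydberg energy is 13.6 × 25 = 340.0 eV.
ΔE = 340.0 × (1/2² − 1/3²) = 340.0 × 0.1389 = 47.22 eV.
λ = hc/ΔE = 1240 / 47.22 = 26.3 nm.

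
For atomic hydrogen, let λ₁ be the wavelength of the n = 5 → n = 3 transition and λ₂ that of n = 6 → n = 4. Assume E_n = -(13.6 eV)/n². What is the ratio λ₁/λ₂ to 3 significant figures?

λ ∝ 1/ΔE ∝ 1/(1/n_f² − 1/n_i²), and the Z² and hc factors cancel in the ratio.
λ₁/λ₂ = (1/4² − 1/6²)/(1/3² − 1/5²) = 0.03472/0.07111 = 0.488.

0.488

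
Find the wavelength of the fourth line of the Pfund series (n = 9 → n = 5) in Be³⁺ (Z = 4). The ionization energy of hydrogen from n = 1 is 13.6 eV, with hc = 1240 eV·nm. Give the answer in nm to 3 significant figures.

206 nm

The Pfund series terminates on n_f = 5; the fourth line has n_i = 5+4 = 9.
ΔE = 217.6 × (1/5² − 1/9²) = 6.018 eV.
λ = 1240 / 6.018 = 206 nm.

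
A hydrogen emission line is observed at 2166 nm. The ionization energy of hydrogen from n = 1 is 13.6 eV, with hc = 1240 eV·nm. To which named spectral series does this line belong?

ΔE = 1240/2166 = 0.5725 eV.
This matches 13.6 × (1/4² − 1/7²), so n_f = 4: the Brackett series.

Brackett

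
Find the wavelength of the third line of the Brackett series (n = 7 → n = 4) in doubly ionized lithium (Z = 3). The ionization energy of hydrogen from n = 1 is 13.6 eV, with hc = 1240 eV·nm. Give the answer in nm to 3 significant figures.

The Brackett series terminates on n_f = 4; the third line has n_i = 4+3 = 7.
ΔE = 122.4 × (1/4² − 1/7²) = 5.152 eV.
λ = 1240 / 5.152 = 241 nm.

241 nm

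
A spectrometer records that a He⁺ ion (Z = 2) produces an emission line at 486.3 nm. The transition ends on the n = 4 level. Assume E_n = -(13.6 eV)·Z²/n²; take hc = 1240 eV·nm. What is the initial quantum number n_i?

n_i = 8

The photon energy is ΔE = hc/λ = 1240 / 486.3 = 2.550 eV.
With Z = 2, ΔE = 54.40 × (1/n_f² − 1/n_i²), so 1/n_f² − 1/n_i² = 0.04687.
With n_f = 4: 1/n_i² = 1/16 − 0.04687 = 0.01563, so n_i ≈ 8.00.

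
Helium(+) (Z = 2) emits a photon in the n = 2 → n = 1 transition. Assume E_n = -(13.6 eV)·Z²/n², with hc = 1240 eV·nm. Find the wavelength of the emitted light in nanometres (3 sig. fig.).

30.4 nm

For Z = 2 the level energies scale as Z², so the effective Rydberg energy is 13.6 × 4 = 54.40 eV.
ΔE = 54.40 × (1/1² − 1/2²) = 54.40 × 0.7500 = 40.80 eV.
λ = hc/ΔE = 1240 / 40.80 = 30.4 nm.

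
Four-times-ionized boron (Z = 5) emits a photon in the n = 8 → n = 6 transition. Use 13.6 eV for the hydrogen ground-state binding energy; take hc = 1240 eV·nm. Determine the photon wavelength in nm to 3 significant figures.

300 nm

For Z = 5 the level energies scale as Z², so the effective Rydberg energy is 13.6 × 25 = 340.0 eV.
ΔE = 340.0 × (1/6² − 1/8²) = 340.0 × 0.01215 = 4.132 eV.
λ = hc/ΔE = 1240 / 4.132 = 300 nm.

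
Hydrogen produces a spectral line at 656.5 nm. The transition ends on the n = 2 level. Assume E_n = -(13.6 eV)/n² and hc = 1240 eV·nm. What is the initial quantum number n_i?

The photon energy is ΔE = hc/λ = 1240 / 656.5 = 1.889 eV.
With Z = 1, ΔE = 13.60 × (1/n_f² − 1/n_i²), so 1/n_f² − 1/n_i² = 0.1389.
With n_f = 2: 1/n_i² = 1/4 − 0.1389 = 0.1111, so n_i ≈ 3.00.

n_i = 3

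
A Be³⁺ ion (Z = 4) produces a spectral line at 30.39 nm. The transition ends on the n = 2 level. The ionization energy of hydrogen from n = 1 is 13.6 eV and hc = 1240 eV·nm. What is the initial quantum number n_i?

n_i = 4

The photon energy is ΔE = hc/λ = 1240 / 30.39 = 40.80 eV.
With Z = 4, ΔE = 217.6 × (1/n_f² − 1/n_i²), so 1/n_f² − 1/n_i² = 0.1875.
With n_f = 2: 1/n_i² = 1/4 − 0.1875 = 0.06249, so n_i ≈ 4.00.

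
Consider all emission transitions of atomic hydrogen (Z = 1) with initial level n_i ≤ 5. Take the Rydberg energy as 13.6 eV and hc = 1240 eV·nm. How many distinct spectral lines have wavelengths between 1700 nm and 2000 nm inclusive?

Enumerate all n_i → n_f pairs with 1 ≤ n_f < n_i ≤ 5 and compute λ = 1240 / [13.6·1·(1/n_f² − 1/n_i²)].
Lines falling in [1700, 2000] nm: 4→3 (1876 nm).

1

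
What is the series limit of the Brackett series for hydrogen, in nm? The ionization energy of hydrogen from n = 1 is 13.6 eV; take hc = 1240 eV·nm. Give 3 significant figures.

1460 nm

The Brackett series has lower level n_f = 4; the series limit corresponds to n_i → ∞.
ΔE_max = 13.6 × 1 / 4² = 0.8500 eV.
λ_min = 1240 / 0.8500 = 1460 nm.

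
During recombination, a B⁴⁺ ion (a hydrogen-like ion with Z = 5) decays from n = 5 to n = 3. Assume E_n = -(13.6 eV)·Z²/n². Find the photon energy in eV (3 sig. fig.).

The Bohr energies scale as Z², so for Z = 5: E_n = −340.0/n² eV.
E_5 = −340.0/25 = −13.60 eV and E_3 = −340.0/9 = −37.78 eV.
The photon energy is |E_5 − E_3| = 24.2 eV.

24.2 eV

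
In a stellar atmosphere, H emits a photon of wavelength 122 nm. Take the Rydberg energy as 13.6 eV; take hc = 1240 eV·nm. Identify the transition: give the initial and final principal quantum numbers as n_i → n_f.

n_i = 2, n_f = 1

The photon energy is ΔE = hc/λ = 1240 / 122 = 10.16 eV.
With Z = 1, ΔE = 13.60 × (1/n_f² − 1/n_i²), so 1/n_f² − 1/n_i² = 0.7473.
Trying n_f = 1 gives 1/n_i² = 0.2527, i.e. n_i ≈ 2; this pair matches.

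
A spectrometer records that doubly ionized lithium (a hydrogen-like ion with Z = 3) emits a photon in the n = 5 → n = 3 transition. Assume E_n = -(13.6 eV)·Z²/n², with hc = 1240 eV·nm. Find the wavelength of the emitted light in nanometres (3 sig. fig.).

For Z = 3 the level energies scale as Z², so the effective Rydberg energy is 13.6 × 9 = 122.4 eV.
ΔE = 122.4 × (1/3² − 1/5²) = 122.4 × 0.07111 = 8.704 eV.
λ = hc/ΔE = 1240 / 8.704 = 142 nm.

142 nm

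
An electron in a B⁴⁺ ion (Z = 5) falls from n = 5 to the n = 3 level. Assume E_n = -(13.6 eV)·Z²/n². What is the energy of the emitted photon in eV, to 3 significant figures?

24.2 eV

The Bohr energies scale as Z², so for Z = 5: E_n = −340.0/n² eV.
E_5 = −340.0/25 = −13.60 eV and E_3 = −340.0/9 = −37.78 eV.
The photon energy is |E_5 − E_3| = 24.2 eV.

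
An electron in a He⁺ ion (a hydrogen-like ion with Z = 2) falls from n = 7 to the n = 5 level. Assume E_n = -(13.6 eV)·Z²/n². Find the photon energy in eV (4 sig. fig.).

The Bohr energies scale as Z², so for Z = 2: E_n = −54.40/n² eV.
E_7 = −54.40/49 = −1.110 eV and E_5 = −54.40/25 = −2.176 eV.
The photon energy is |E_7 − E_5| = 1.066 eV.

1.066 eV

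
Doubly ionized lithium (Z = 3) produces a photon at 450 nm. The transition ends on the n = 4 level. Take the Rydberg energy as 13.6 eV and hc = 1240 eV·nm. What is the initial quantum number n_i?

The photon energy is ΔE = hc/λ = 1240 / 450 = 2.756 eV.
With Z = 3, ΔE = 122.4 × (1/n_f² − 1/n_i²), so 1/n_f² − 1/n_i² = 0.02251.
With n_f = 4: 1/n_i² = 1/16 − 0.02251 = 0.03999, so n_i ≈ 5.00.

n_i = 5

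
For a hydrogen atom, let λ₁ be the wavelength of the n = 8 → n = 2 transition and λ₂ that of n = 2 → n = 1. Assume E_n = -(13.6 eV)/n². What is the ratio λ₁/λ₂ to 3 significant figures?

3.20

λ ∝ 1/ΔE ∝ 1/(1/n_f² − 1/n_i²), and the Z² and hc factors cancel in the ratio.
λ₁/λ₂ = (1/1² − 1/2²)/(1/2² − 1/8²) = 0.7500/0.2344 = 3.20.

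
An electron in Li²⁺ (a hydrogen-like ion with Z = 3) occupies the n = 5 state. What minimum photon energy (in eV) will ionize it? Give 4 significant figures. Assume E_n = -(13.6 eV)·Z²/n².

E_n = −13.6 Z²/n² = −122.4/n² eV for Z = 3.
E_5 = −122.4/25 = −4.896 eV, so ionization (to E = 0) requires 4.896 eV.

4.896 eV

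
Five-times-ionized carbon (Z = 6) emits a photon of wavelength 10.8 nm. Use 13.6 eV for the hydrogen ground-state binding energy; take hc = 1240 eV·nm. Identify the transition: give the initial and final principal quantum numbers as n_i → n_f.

n_i = 8, n_f = 2

The photon energy is ΔE = hc/λ = 1240 / 10.8 = 114.8 eV.
With Z = 6, ΔE = 489.6 × (1/n_f² − 1/n_i²), so 1/n_f² − 1/n_i² = 0.2345.
Trying n_f = 2 gives 1/n_i² = 0.01549, i.e. n_i ≈ 8; this pair matches.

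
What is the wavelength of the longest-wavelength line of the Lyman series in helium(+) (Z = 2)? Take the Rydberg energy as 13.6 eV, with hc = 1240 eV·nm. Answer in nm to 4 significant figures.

30.39 nm

The Lyman series terminates on n_f = 1; the first line has n_i = 1+1 = 2.
ΔE = 54.40 × (1/1² − 1/2²) = 40.80 eV.
λ = 1240 / 40.80 = 30.39 nm.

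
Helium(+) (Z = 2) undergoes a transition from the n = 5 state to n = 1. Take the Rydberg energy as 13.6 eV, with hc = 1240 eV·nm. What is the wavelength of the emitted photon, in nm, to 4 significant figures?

23.74 nm

For Z = 2 the level energies scale as Z², so the effective Rydberg energy is 13.6 × 4 = 54.40 eV.
ΔE = 54.40 × (1/1² − 1/5²) = 54.40 × 0.9600 = 52.22 eV.
λ = hc/ΔE = 1240 / 52.22 = 23.74 nm.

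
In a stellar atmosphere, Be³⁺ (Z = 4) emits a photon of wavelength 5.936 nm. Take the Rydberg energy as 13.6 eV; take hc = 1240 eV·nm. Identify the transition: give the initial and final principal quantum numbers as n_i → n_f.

The photon energy is ΔE = hc/λ = 1240 / 5.936 = 208.9 eV.
With Z = 4, ΔE = 217.6 × (1/n_f² − 1/n_i²), so 1/n_f² − 1/n_i² = 0.9600.
Trying n_f = 1 gives 1/n_i² = 0.04001, i.e. n_i ≈ 5; this pair matches.

n_i = 5, n_f = 1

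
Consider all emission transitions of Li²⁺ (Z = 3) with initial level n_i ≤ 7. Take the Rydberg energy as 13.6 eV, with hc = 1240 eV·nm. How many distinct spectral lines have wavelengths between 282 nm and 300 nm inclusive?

1

Enumerate all n_i → n_f pairs with 1 ≤ n_f < n_i ≤ 7 and compute λ = 1240 / [13.6·9·(1/n_f² − 1/n_i²)].
Lines falling in [282, 300] nm: 6→4 (291.8 nm).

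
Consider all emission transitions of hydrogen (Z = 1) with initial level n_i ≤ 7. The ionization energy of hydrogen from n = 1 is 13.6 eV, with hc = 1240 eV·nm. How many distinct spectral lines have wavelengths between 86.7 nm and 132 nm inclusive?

Enumerate all n_i → n_f pairs with 1 ≤ n_f < n_i ≤ 7 and compute λ = 1240 / [13.6·1·(1/n_f² − 1/n_i²)].
Lines falling in [86.7, 132] nm: 7→1 (93.08 nm), 6→1 (93.78 nm), 5→1 (94.98 nm), 4→1 (97.25 nm), 3→1 (102.6 nm), 2→1 (121.6 nm).

6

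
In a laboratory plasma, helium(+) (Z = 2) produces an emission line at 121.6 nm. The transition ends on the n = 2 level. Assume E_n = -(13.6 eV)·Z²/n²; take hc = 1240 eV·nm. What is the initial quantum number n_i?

n_i = 4

The photon energy is ΔE = hc/λ = 1240 / 121.6 = 10.20 eV.
With Z = 2, ΔE = 54.40 × (1/n_f² − 1/n_i²), so 1/n_f² − 1/n_i² = 0.1875.
With n_f = 2: 1/n_i² = 1/4 − 0.1875 = 0.06255, so n_i ≈ 4.00.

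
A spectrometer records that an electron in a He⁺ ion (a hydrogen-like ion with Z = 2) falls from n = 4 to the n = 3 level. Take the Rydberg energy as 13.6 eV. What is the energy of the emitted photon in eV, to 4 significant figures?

The Bohr energies scale as Z², so for Z = 2: E_n = −54.40/n² eV.
E_4 = −54.40/16 = −3.400 eV and E_3 = −54.40/9 = −6.044 eV.
The photon energy is |E_4 − E_3| = 2.644 eV.

2.644 eV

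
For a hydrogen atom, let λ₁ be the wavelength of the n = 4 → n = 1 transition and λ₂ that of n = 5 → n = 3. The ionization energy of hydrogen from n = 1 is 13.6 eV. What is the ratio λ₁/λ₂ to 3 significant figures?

0.0759

λ ∝ 1/ΔE ∝ 1/(1/n_f² − 1/n_i²), and the Z² and hc factors cancel in the ratio.
λ₁/λ₂ = (1/3² − 1/5²)/(1/1² − 1/4²) = 0.07111/0.9375 = 0.0759.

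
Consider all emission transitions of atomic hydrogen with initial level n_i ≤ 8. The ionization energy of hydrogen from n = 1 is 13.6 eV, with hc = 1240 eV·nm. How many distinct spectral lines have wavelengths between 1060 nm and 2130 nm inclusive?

Enumerate all n_i → n_f pairs with 1 ≤ n_f < n_i ≤ 8 and compute λ = 1240 / [13.6·1·(1/n_f² − 1/n_i²)].
Lines falling in [1060, 2130] nm: 6→3 (1094 nm), 5→3 (1282 nm), 4→3 (1876 nm), 8→4 (1945 nm).

4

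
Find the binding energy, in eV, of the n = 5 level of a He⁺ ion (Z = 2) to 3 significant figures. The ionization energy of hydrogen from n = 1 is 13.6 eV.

E_n = −13.6 Z²/n² = −54.40/n² eV for Z = 2.
E_5 = −54.40/25 = −2.18 eV, so ionization (to E = 0) requires 2.18 eV.

2.18 eV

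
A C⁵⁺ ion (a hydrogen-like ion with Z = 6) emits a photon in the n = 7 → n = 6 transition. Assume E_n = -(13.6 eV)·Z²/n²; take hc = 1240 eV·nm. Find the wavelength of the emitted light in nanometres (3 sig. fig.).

344 nm

For Z = 6 the level energies scale as Z², so the effective Rydberg energy is 13.6 × 36 = 489.6 eV.
ΔE = 489.6 × (1/6² − 1/7²) = 489.6 × 0.007370 = 3.608 eV.
λ = hc/ΔE = 1240 / 3.608 = 344 nm.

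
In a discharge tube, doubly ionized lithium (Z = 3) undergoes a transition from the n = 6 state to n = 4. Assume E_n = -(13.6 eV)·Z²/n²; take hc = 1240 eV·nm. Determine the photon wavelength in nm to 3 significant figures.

For Z = 3 the level energies scale as Z², so the effective Rydberg energy is 13.6 × 9 = 122.4 eV.
ΔE = 122.4 × (1/4² − 1/6²) = 122.4 × 0.03472 = 4.250 eV.
λ = hc/ΔE = 1240 / 4.250 = 292 nm.

292 nm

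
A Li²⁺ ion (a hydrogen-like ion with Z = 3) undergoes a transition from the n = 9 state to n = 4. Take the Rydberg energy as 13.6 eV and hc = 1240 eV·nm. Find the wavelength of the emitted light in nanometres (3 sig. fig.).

202 nm

For Z = 3 the level energies scale as Z², so the effective Rydberg energy is 13.6 × 9 = 122.4 eV.
ΔE = 122.4 × (1/4² − 1/9²) = 122.4 × 0.05015 = 6.139 eV.
λ = hc/ΔE = 1240 / 6.139 = 202 nm.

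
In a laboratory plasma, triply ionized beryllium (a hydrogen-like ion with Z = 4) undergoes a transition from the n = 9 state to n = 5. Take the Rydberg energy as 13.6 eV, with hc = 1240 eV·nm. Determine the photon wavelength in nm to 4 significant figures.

206.1 nm

For Z = 4 the level energies scale as Z², so the effective Rydberg energy is 13.6 × 16 = 217.6 eV.
ΔE = 217.6 × (1/5² − 1/9²) = 217.6 × 0.02765 = 6.018 eV.
λ = hc/ΔE = 1240 / 6.018 = 206.1 nm.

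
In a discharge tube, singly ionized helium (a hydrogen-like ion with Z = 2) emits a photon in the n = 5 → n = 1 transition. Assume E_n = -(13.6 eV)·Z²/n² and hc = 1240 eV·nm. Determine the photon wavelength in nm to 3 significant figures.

23.7 nm

For Z = 2 the level energies scale as Z², so the effective Rydberg energy is 13.6 × 4 = 54.40 eV.
ΔE = 54.40 × (1/1² − 1/5²) = 54.40 × 0.9600 = 52.22 eV.
λ = hc/ΔE = 1240 / 52.22 = 23.7 nm.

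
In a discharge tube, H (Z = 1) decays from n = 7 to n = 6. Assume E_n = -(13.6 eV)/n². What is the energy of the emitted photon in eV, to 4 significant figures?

E_7 = −13.60/49 = −0.2776 eV and E_6 = −13.60/36 = −0.3778 eV.
The photon energy is |E_7 − E_6| = 0.1002 eV.

0.1002 eV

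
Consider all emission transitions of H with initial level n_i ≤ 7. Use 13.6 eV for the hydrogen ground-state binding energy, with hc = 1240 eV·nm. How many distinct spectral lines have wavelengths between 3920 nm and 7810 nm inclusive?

3

Enumerate all n_i → n_f pairs with 1 ≤ n_f < n_i ≤ 7 and compute λ = 1240 / [13.6·1·(1/n_f² − 1/n_i²)].
Lines falling in [3920, 7810] nm: 5→4 (4052 nm), 7→5 (4654 nm), 6→5 (7460 nm).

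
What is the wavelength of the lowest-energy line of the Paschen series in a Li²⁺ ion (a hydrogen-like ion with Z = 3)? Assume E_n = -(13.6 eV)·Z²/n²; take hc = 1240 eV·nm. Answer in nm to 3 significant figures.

208 nm

The Paschen series terminates on n_f = 3; the first line has n_i = 3+1 = 4.
ΔE = 122.4 × (1/3² − 1/4²) = 5.950 eV.
λ = 1240 / 5.950 = 208 nm.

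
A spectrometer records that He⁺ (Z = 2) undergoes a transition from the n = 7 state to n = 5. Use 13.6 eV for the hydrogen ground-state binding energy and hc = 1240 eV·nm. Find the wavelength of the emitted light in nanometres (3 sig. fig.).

For Z = 2 the level energies scale as Z², so the effective Rydberg energy is 13.6 × 4 = 54.40 eV.
ΔE = 54.40 × (1/5² − 1/7²) = 54.40 × 0.01959 = 1.066 eV.
λ = hc/ΔE = 1240 / 1.066 = 1160 nm.

1160 nm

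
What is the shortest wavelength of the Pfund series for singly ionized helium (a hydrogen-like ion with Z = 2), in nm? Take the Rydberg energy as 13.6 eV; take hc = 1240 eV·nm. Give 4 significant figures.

569.9 nm

The Pfund series has lower level n_f = 5; the series limit corresponds to n_i → ∞.
ΔE_max = 13.6 × 4 / 5² = 2.176 eV.
λ_min = 1240 / 2.176 = 569.9 nm.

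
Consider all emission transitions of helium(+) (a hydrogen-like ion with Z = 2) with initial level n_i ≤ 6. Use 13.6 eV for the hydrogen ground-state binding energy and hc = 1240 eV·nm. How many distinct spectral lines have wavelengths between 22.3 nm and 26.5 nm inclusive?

4

Enumerate all n_i → n_f pairs with 1 ≤ n_f < n_i ≤ 6 and compute λ = 1240 / [13.6·4·(1/n_f² − 1/n_i²)].
Lines falling in [22.3, 26.5] nm: 6→1 (23.45 nm), 5→1 (23.74 nm), 4→1 (24.31 nm), 3→1 (25.64 nm).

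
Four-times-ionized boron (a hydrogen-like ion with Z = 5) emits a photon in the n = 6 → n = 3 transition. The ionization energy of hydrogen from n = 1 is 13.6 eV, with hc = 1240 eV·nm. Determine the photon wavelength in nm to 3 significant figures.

43.8 nm

For Z = 5 the level energies scale as Z², so the effective Rydberg energy is 13.6 × 25 = 340.0 eV.
ΔE = 340.0 × (1/3² − 1/6²) = 340.0 × 0.08333 = 28.33 eV.
λ = hc/ΔE = 1240 / 28.33 = 43.8 nm.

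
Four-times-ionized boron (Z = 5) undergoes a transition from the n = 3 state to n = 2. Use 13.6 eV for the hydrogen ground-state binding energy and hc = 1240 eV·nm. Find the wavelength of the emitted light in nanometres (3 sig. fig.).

For Z = 5 the level energies scale as Z², so the effective Rydberg energy is 13.6 × 25 = 340.0 eV.
ΔE = 340.0 × (1/2² − 1/3²) = 340.0 × 0.1389 = 47.22 eV.
λ = hc/ΔE = 1240 / 47.22 = 26.3 nm.

26.3 nm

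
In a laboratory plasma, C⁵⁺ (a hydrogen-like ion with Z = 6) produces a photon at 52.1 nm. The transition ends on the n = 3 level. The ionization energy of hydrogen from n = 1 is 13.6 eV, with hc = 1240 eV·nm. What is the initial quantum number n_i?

n_i = 4

The photon energy is ΔE = hc/λ = 1240 / 52.1 = 23.80 eV.
With Z = 6, ΔE = 489.6 × (1/n_f² − 1/n_i²), so 1/n_f² − 1/n_i² = 0.04861.
With n_f = 3: 1/n_i² = 1/9 − 0.04861 = 0.06250, so n_i ≈ 4.00.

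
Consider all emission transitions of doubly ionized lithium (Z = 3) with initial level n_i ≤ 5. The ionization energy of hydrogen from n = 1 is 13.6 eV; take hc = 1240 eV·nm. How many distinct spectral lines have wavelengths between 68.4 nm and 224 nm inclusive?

3

Enumerate all n_i → n_f pairs with 1 ≤ n_f < n_i ≤ 5 and compute λ = 1240 / [13.6·9·(1/n_f² − 1/n_i²)].
Lines falling in [68.4, 224] nm: 3→2 (72.94 nm), 5→3 (142.5 nm), 4→3 (208.4 nm).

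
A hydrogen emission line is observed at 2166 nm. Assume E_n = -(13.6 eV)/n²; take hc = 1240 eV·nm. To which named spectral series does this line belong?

ΔE = 1240/2166 = 0.5725 eV.
This matches 13.6 × (1/4² − 1/7²), so n_f = 4: the Brackett series.

Brackett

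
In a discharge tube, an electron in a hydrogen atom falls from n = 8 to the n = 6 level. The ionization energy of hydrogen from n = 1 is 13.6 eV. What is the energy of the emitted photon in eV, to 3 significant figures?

0.165 eV

E_8 = −13.60/64 = −0.2125 eV and E_6 = −13.60/36 = −0.3778 eV.
The photon energy is |E_8 − E_6| = 0.165 eV.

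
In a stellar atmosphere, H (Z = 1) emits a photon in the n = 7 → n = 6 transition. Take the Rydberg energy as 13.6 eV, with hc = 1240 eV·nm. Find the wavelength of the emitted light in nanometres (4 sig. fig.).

ΔE = 13.60 × (1/6² − 1/7²) = 13.60 × 0.007370 = 0.1002 eV.
λ = hc/ΔE = 1240 / 0.1002 = 12370 nm.

12370 nm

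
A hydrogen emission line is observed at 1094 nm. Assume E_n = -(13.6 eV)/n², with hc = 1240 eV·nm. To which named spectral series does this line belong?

ΔE = 1240/1094 = 1.133 eV.
This matches 13.6 × (1/3² − 1/6²), so n_f = 3: the Paschen series.

Paschen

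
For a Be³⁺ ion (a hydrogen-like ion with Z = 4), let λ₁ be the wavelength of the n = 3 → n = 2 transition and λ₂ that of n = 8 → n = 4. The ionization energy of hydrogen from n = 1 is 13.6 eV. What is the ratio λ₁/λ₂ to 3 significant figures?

λ ∝ 1/ΔE ∝ 1/(1/n_f² − 1/n_i²), and the Z² and hc factors cancel in the ratio.
λ₁/λ₂ = (1/4² − 1/8²)/(1/2² − 1/3²) = 0.04688/0.1389 = 0.338.

0.338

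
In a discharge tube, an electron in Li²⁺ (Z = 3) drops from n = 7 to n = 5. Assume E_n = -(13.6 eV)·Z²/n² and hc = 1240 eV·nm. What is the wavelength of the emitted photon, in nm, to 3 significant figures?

517 nm

For Z = 3 the level energies scale as Z², so the effective Rydberg energy is 13.6 × 9 = 122.4 eV.
ΔE = 122.4 × (1/5² − 1/7²) = 122.4 × 0.01959 = 2.398 eV.
λ = hc/ΔE = 1240 / 2.398 = 517 nm.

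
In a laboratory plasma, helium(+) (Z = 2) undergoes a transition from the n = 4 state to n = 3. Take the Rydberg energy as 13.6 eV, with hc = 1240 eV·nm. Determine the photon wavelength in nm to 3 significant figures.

For Z = 2 the level energies scale as Z², so the effective Rydberg energy is 13.6 × 4 = 54.40 eV.
ΔE = 54.40 × (1/3² − 1/4²) = 54.40 × 0.04861 = 2.644 eV.
λ = hc/ΔE = 1240 / 2.644 = 469 nm.

469 nm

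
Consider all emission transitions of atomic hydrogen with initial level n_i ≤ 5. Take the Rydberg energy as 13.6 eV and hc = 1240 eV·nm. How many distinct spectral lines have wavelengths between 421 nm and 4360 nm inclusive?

6

Enumerate all n_i → n_f pairs with 1 ≤ n_f < n_i ≤ 5 and compute λ = 1240 / [13.6·1·(1/n_f² − 1/n_i²)].
Lines falling in [421, 4360] nm: 5→2 (434.2 nm), 4→2 (486.3 nm), 3→2 (656.5 nm), 5→3 (1282 nm), 4→3 (1876 nm), 5→4 (4052 nm).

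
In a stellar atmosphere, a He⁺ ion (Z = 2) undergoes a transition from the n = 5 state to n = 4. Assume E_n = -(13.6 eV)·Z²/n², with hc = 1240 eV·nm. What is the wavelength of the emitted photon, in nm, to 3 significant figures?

1010 nm

For Z = 2 the level energies scale as Z², so the effective Rydberg energy is 13.6 × 4 = 54.40 eV.
ΔE = 54.40 × (1/4² − 1/5²) = 54.40 × 0.02250 = 1.224 eV.
λ = hc/ΔE = 1240 / 1.224 = 1010 nm.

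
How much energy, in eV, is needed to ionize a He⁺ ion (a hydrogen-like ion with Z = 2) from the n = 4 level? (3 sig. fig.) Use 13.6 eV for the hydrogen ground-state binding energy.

3.40 eV

E_n = −13.6 Z²/n² = −54.40/n² eV for Z = 2.
E_4 = −54.40/16 = −3.40 eV, so ionization (to E = 0) requires 3.40 eV.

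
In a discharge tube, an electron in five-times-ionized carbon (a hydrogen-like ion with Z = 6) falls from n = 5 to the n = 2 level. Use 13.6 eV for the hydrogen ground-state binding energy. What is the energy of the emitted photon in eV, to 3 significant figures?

103 eV

The Bohr energies scale as Z², so for Z = 6: E_n = −489.6/n² eV.
E_5 = −489.6/25 = −19.58 eV and E_2 = −489.6/4 = −122.4 eV.
The photon energy is |E_5 − E_2| = 103 eV.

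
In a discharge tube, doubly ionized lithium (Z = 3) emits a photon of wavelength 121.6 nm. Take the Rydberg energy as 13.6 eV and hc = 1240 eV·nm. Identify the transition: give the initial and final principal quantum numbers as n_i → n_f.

The photon energy is ΔE = hc/λ = 1240 / 121.6 = 10.20 eV.
With Z = 3, ΔE = 122.4 × (1/n_f² − 1/n_i²), so 1/n_f² − 1/n_i² = 0.08331.
Trying n_f = 3 gives 1/n_i² = 0.02780, i.e. n_i ≈ 6; this pair matches.

n_i = 6, n_f = 3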